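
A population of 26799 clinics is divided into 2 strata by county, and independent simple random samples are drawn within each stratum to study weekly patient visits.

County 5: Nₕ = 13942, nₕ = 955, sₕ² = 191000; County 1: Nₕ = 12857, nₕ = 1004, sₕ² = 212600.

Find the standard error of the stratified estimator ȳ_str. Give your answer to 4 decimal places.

9.7650

Var(ȳ_str) = Σₕ Wₕ²(1 − fₕ)sₕ²/nₕ with Wₕ = Nₕ/N, N = 26799.
County 5: Wₕ = 0.52024329; term = 0.52024329²·(1 − 0.06849806)·191000/955 = 50.422774.
County 1: Wₕ = 0.47975671; term = 0.47975671²·(1 − 0.07808976)·212600/1004 = 44.932471.
Sum = 95.355245.
SE = √(95.355245) = 9.7650.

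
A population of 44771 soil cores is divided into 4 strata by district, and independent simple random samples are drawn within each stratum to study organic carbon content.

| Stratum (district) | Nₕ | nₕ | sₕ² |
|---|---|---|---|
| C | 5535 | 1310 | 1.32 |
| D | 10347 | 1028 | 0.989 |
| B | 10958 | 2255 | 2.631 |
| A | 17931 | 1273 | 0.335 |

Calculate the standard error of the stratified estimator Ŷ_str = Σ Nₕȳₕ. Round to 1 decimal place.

553.4

Var(Ŷ_str) = Σₕ Nₕ²(1 − fₕ)sₕ²/nₕ.
C: 5535²·(1 − 1310/5535)·1.32/1310 = 23563.889.
D: 10347²·(1 − 1028/10347)·0.989/1028 = 92765.596.
B: 10958²·(1 − 2255/10958)·2.631/2255 = 111269.1.
A: 17931²·(1 − 1273/17931)·0.335/1273 = 78603.842.
Sum = 306202.43.
SE = √(306202.43) = 553.4.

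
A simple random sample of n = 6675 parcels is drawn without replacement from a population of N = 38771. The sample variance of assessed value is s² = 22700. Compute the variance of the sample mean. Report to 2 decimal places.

Under SRS without replacement, Var(ȳ) = (1 − f)·s²/n with f = n/N = 6675/38771 = 0.17216476.
Var(ȳ) = (1 − 0.17216476)·22700/6675 = 0.82783524·3.4007491 = 2.8152599.

2.82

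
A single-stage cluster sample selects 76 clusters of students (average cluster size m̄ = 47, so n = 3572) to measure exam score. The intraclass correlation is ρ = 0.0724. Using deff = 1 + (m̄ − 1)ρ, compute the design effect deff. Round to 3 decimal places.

deff = 1 + (47 − 1)·0.0724 = 1 + 3.3304 = 4.3304.

4.330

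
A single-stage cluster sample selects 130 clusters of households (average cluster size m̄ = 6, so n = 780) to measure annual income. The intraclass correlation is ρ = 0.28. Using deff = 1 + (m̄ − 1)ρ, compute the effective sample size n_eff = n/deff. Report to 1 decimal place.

325.0

deff = 1 + (6 − 1)·0.28 = 1 + 1.4 = 2.4.
n_eff = 780 / 2.4 = 325.0.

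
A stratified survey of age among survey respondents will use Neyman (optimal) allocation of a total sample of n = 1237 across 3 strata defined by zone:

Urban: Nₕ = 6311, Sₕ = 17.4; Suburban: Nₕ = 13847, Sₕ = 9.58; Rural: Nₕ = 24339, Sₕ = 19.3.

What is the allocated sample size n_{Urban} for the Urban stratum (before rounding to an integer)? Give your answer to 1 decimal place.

Neyman allocation: nₕ = n·NₕSₕ / Σⱼ NⱼSⱼ.
Σ NⱼSⱼ = 6311·17.4 + 13847·9.58 + 24339·19.3 = 712208.36.
n_{Urban} = 1237·6311·17.4 / 712208.36 = 190.7.

190.7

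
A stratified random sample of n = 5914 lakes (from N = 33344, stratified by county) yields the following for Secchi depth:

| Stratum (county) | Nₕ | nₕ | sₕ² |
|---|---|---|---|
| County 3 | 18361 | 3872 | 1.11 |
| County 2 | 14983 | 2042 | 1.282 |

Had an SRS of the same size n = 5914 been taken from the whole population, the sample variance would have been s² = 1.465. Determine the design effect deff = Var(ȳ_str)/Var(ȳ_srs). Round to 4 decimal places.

Var(ȳ_str) = Σ Wₕ²(1−fₕ)sₕ²/nₕ with Wₕ = Nₕ/33344:
  County 3: (18361/33344)²·(1−3872/18361)·1.11/3872 = 6.8594134 × 10^-5
  County 2: (14983/33344)²·(1−2042/14983)·1.282/2042 = 1.0948724 × 10^-4
  → Var(ȳ_str) = 1.7808137 × 10^-4.
Var(ȳ_srs) = (1 − 5914/33344)·1.465/5914 = 2.0378134 × 10^-4.
deff = (1.7808137 × 10^-4) / (2.0378134 × 10^-4) = 0.8739.

0.8739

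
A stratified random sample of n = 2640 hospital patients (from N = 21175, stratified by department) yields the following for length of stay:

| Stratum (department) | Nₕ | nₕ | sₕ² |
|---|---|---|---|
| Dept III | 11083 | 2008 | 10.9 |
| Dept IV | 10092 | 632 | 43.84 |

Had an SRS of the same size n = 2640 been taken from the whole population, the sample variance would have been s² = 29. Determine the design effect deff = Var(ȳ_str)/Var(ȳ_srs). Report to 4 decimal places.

Var(ȳ_str) = Σ Wₕ²(1−fₕ)sₕ²/nₕ with Wₕ = Nₕ/21175:
  Dept III: (11083/21175)²·(1−2008/11083)·10.9/2008 = 0.0012176428
  Dept IV: (10092/21175)²·(1−632/10092)·43.84/632 = 0.014769813
  → Var(ȳ_str) = 0.015987456.
Var(ȳ_srs) = (1 − 2640/21175)·29/2640 = 0.0096153089.
deff = 0.015987456 / 0.0096153089 = 1.6627.

1.6627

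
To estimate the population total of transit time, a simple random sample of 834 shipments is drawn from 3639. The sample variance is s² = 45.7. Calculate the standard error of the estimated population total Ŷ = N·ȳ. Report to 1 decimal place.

Var(Ŷ) = N²·Var(ȳ) = N²·(1 − n/N)·s²/n.
f = 834/3639 = 0.22918384; Var(ȳ) = 0.77081616·45.7/834 = 0.042237768.
Var(Ŷ) = 3639² · 0.042237768 = 559326.08.
SE(Ŷ) = √(559326.08) = 747.9.

747.9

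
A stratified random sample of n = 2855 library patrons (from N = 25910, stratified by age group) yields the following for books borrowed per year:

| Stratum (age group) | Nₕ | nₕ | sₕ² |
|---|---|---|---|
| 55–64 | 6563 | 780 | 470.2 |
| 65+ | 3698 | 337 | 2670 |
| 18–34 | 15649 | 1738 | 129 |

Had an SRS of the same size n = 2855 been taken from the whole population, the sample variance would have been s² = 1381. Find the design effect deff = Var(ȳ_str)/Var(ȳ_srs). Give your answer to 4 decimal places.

0.4759

Var(ȳ_str) = Σ Wₕ²(1−fₕ)sₕ²/nₕ with Wₕ = Nₕ/25910:
  55–64: (6563/25910)²·(1−780/6563)·470.2/780 = 0.034080722
  65+: (3698/25910)²·(1−337/3698)·2670/337 = 0.14668373
  18–34: (15649/25910)²·(1−1738/15649)·129/1738 = 0.024068557
  → Var(ȳ_str) = 0.20483301.
Var(ȳ_srs) = (1 − 2855/25910)·1381/2855 = 0.4304129.
deff = 0.20483301 / 0.4304129 = 0.4759.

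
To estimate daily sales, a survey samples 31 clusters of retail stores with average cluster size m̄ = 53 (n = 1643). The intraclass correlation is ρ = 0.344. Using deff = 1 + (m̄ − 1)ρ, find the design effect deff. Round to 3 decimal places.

18.888

deff = 1 + (53 − 1)·0.344 = 1 + 17.888 = 18.888.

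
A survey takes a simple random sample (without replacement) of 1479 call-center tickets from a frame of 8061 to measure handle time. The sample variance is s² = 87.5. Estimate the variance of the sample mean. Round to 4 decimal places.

0.0483

Under SRS without replacement, Var(ȳ) = (1 − f)·s²/n with f = n/N = 1479/8061 = 0.18347600.
Var(ȳ) = (1 − 0.18347600)·87.5/1479 = 0.81652400·0.059161596 = 0.048306863.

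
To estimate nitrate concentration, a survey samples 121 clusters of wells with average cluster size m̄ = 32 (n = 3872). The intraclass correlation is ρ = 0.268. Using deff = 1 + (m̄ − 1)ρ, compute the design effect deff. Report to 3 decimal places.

deff = 1 + (32 − 1)·0.268 = 1 + 8.308 = 9.308.

9.308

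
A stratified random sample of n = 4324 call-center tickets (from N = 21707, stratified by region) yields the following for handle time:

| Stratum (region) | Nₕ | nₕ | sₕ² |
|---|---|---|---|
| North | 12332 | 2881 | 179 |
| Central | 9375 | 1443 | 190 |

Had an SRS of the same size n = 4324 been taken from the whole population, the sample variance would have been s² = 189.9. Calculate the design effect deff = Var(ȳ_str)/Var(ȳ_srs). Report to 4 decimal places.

Var(ȳ_str) = Σ Wₕ²(1−fₕ)sₕ²/nₕ with Wₕ = Nₕ/21707:
  North: (12332/21707)²·(1−2881/12332)·179/2881 = 0.015368145
  Central: (9375/21707)²·(1−1443/9375)·190/1443 = 0.020779813
  → Var(ȳ_str) = 0.036147958.
Var(ȳ_srs) = (1 − 4324/21707)·189.9/4324 = 0.035169339.
deff = 0.036147958 / 0.035169339 = 1.0278.

1.0278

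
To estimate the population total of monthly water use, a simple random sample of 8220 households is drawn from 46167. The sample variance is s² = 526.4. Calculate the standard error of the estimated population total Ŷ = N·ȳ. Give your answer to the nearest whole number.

10592

Var(Ŷ) = N²·Var(ȳ) = N²·(1 − n/N)·s²/n.
f = 8220/46167 = 0.17804926; Var(ȳ) = 0.82195074·526.4/8220 = 0.052636846.
Var(Ŷ) = 46167² · 0.052636846 = 1.1218975 × 10^8.
SE(Ŷ) = √(1.1218975 × 10^8) = 10592.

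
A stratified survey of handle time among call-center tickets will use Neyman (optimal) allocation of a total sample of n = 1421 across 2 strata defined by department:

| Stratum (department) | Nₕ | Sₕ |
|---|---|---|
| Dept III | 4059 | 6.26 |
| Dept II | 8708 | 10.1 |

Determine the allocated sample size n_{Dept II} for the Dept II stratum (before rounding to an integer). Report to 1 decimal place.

1102.5

Neyman allocation: nₕ = n·NₕSₕ / Σⱼ NⱼSⱼ.
Σ NⱼSⱼ = 4059·6.26 + 8708·10.1 = 113360.14.
n_{Dept II} = 1421·8708·10.1 / 113360.14 = 1102.5.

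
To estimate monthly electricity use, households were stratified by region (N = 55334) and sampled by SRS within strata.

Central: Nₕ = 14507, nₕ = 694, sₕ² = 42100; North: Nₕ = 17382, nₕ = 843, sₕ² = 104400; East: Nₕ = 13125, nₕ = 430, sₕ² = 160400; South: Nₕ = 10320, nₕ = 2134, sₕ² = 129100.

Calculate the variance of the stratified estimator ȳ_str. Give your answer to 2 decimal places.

Var(ȳ_str) = Σₕ Wₕ²(1 − fₕ)sₕ²/nₕ with Wₕ = Nₕ/N, N = 55334.
Central: Wₕ = 0.26217154; term = 0.26217154²·(1 − 0.04783897)·42100/694 = 3.9701244.
North: Wₕ = 0.31412875; term = 0.31412875²·(1 − 0.04849845)·104400/843 = 11.627806.
East: Wₕ = 0.23719594; term = 0.23719594²·(1 − 0.03276190)·160400/430 = 20.299428.
South: Wₕ = 0.18650378; term = 0.18650378²·(1 − 0.20678295)·129100/2134 = 1.6691645.
Sum = 37.566523.

37.57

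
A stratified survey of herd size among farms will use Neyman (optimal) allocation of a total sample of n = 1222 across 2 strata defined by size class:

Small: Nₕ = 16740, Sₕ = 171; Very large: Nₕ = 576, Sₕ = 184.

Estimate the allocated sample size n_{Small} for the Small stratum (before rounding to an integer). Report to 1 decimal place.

Neyman allocation: nₕ = n·NₕSₕ / Σⱼ NⱼSⱼ.
Σ NⱼSⱼ = 16740·171 + 576·184 = 2.968524 × 10^6.
n_{Small} = 1222·16740·171 / (2.968524 × 10^6) = 1178.4.

1178.4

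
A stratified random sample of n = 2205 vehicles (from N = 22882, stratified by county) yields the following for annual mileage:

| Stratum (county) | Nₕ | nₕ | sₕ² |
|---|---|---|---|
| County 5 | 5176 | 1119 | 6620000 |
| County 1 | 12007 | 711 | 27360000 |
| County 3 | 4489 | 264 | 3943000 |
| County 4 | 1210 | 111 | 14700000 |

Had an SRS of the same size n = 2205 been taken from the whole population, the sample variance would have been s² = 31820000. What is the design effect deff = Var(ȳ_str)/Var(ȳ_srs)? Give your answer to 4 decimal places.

0.8499

Var(ȳ_str) = Σ Wₕ²(1−fₕ)sₕ²/nₕ with Wₕ = Nₕ/22882:
  County 5: (5176/22882)²·(1−1119/5176)·6620000/1119 = 237.26803
  County 1: (12007/22882)²·(1−711/12007)·27360000/711 = 9968.2225
  County 3: (4489/22882)²·(1−264/4489)·3943000/264 = 541.01737
  County 4: (1210/22882)²·(1−111/1210)·14700000/111 = 336.34847
  → Var(ȳ_str) = 11082.856.
Var(ȳ_srs) = (1 − 2205/22882)·31820000/2205 = 13040.226.
deff = 11082.856 / 13040.226 = 0.8499.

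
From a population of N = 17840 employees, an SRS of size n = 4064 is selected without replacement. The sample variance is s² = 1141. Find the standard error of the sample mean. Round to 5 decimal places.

0.46562

Under SRS without replacement, Var(ȳ) = (1 − f)·s²/n with f = n/N = 4064/17840 = 0.22780269.
Var(ȳ) = (1 − 0.22780269)·1141/4064 = 0.77219731·0.28075787 = 0.21680047.
SE(ȳ) = √(0.21680047) = 0.46562.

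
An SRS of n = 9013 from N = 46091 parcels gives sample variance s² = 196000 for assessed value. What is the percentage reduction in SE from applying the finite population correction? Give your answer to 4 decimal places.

10.3087

f = n/N = 9013/46091 = 0.19554794.
SE_no-fpc = √(s²/n) = 4.6632999; SE_fpc = √((1−f)s²/n) = 4.1825721.
Ratio = √(1−f) = 0.89691252. Reduction = 100·(1 − 0.89691252) = 10.3087%.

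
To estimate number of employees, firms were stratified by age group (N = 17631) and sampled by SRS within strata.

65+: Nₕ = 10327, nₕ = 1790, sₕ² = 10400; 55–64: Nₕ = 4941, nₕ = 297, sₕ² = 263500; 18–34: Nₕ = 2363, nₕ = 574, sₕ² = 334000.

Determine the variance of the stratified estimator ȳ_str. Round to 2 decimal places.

75.05

Var(ȳ_str) = Σₕ Wₕ²(1 − fₕ)sₕ²/nₕ with Wₕ = Nₕ/N, N = 17631.
65+: Wₕ = 0.58572968; term = 0.58572968²·(1 − 0.17333204)·10400/1790 = 1.6478052.
55–64: Wₕ = 0.28024502; term = 0.28024502²·(1 − 0.06010929)·263500/297 = 65.490355.
18–34: Wₕ = 0.13402530; term = 0.13402530²·(1 − 0.24291155)·334000/574 = 7.9132474.
Sum = 75.051408.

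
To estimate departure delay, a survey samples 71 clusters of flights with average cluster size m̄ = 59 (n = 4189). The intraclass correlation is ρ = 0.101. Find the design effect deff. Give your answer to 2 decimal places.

6.86

deff = 1 + (59 − 1)·0.101 = 1 + 5.858 = 6.858.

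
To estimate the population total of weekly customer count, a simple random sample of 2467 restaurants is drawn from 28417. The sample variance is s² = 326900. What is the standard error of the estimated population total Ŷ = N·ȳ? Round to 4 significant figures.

312600

Var(Ŷ) = N²·Var(ȳ) = N²·(1 − n/N)·s²/n.
f = 2467/28417 = 0.08681423; Var(ȳ) = 0.91318577·326900/2467 = 121.00544.
Var(Ŷ) = 28417² · 121.00544 = 9.7715026 × 10^10.
SE(Ŷ) = √(9.7715026 × 10^10) = 312600.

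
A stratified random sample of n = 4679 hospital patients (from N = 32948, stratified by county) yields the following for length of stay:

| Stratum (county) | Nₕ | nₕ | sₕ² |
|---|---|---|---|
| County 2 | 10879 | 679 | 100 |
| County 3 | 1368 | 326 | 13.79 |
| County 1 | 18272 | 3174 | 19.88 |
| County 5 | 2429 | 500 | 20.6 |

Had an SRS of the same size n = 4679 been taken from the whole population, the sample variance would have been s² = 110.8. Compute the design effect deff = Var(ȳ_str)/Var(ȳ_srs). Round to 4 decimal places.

0.8308

Var(ȳ_str) = Σ Wₕ²(1−fₕ)sₕ²/nₕ with Wₕ = Nₕ/32948:
  County 2: (10879/32948)²·(1−679/10879)·100/679 = 0.015054324
  County 3: (1368/32948)²·(1−326/1368)·13.79/326 = 5.5544667 × 10^-5
  County 1: (18272/32948)²·(1−3174/18272)·19.88/3174 = 0.001591684
  County 5: (2429/32948)²·(1−500/2429)·20.6/500 = 1.7782747 × 10^-4
  → Var(ȳ_str) = 0.01687938.
Var(ȳ_srs) = (1 − 4679/32948)·110.8/4679 = 0.020317399.
deff = 0.01687938 / 0.020317399 = 0.8308.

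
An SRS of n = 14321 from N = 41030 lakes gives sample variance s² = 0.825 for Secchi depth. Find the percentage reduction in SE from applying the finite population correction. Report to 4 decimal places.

19.3177

f = n/N = 14321/41030 = 0.34903729.
SE_no-fpc = √(s²/n) = 0.0075899742; SE_fpc = √((1−f)s²/n) = 0.0061237628.
Ratio = √(1−f) = 0.80682260. Reduction = 100·(1 − 0.80682260) = 19.3177%.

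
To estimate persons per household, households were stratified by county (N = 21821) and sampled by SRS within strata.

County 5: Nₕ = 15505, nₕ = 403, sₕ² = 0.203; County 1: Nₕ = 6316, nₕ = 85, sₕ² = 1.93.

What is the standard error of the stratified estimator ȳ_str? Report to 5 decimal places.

Var(ȳ_str) = Σₕ Wₕ²(1 − fₕ)sₕ²/nₕ with Wₕ = Nₕ/N, N = 21821.
County 5: Wₕ = 0.71055405; term = 0.71055405²·(1 − 0.02599162)·0.203/403 = 2.477125 × 10^-4.
County 1: Wₕ = 0.28944595; term = 0.28944595²·(1 − 0.01345788)·1.93/85 = 0.0018766745.
Sum = 0.002124387.
SE = √(0.002124387) = 0.04609.

0.04609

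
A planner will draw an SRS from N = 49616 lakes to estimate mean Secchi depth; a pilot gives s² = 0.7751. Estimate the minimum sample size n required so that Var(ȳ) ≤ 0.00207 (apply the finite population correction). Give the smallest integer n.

372

Without fpc, n₀ = s²/D = 0.7751/0.00207 = 374.4444.
With fpc, (1 − n/N)·s²/n ≤ D requires n ≥ n₀/(1 + n₀/N) = 374.4444/(1 + 374.4444/49616) = 371.6397.
Rounding up, n = 372.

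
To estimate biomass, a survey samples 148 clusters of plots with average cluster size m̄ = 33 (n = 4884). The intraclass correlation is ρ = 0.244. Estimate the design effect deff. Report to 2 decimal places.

deff = 1 + (33 − 1)·0.244 = 1 + 7.808 = 8.808.

8.81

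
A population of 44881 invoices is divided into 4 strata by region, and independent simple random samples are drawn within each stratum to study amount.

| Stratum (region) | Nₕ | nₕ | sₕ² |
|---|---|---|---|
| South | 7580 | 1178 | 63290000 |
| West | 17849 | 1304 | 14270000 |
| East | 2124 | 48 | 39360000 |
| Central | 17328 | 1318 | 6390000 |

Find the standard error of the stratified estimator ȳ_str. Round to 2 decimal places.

Var(ȳ_str) = Σₕ Wₕ²(1 − fₕ)sₕ²/nₕ with Wₕ = Nₕ/N, N = 44881.
South: Wₕ = 0.16889107; term = 0.16889107²·(1 − 0.15540897)·63290000/1178 = 1294.3437.
West: Wₕ = 0.39769613; term = 0.39769613²·(1 − 0.07305731)·14270000/1304 = 1604.3606.
East: Wₕ = 0.04732515; term = 0.04732515²·(1 − 0.02259887)·39360000/48 = 1795.0257.
Central: Wₕ = 0.38608765; term = 0.38608765²·(1 − 0.07606187)·6390000/1318 = 667.72889.
Sum = 5361.4589.
SE = √(5361.4589) = 73.22.

73.22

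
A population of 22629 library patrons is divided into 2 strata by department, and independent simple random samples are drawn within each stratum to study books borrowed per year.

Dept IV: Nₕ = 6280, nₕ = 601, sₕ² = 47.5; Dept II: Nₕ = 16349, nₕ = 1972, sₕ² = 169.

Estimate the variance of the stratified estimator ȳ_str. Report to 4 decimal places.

Var(ȳ_str) = Σₕ Wₕ²(1 − fₕ)sₕ²/nₕ with Wₕ = Nₕ/N, N = 22629.
Dept IV: Wₕ = 0.27752000; term = 0.27752000²·(1 − 0.09570064)·47.5/601 = 0.005504526.
Dept II: Wₕ = 0.72248000; term = 0.72248000²·(1 − 0.12061900)·169/1972 = 0.039337661.
Sum = 0.044842187.

0.0448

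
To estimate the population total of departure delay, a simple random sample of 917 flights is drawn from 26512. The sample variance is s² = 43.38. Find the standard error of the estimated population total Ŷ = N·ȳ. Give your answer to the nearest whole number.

5666

Var(Ŷ) = N²·Var(ȳ) = N²·(1 − n/N)·s²/n.
f = 917/26512 = 0.03458811; Var(ȳ) = 0.96541189·43.38/917 = 0.045670194.
Var(Ŷ) = 26512² · 0.045670194 = 3.2100947 × 10^7.
SE(Ŷ) = √(3.2100947 × 10^7) = 5666.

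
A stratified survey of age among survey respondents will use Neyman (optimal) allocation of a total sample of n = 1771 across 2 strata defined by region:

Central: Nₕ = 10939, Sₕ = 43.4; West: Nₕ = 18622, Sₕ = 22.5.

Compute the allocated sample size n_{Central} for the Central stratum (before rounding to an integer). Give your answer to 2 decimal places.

Neyman allocation: nₕ = n·NₕSₕ / Σⱼ NⱼSⱼ.
Σ NⱼSⱼ = 10939·43.4 + 18622·22.5 = 893747.6.
n_{Central} = 1771·10939·43.4 / 893747.6 = 940.74.

940.74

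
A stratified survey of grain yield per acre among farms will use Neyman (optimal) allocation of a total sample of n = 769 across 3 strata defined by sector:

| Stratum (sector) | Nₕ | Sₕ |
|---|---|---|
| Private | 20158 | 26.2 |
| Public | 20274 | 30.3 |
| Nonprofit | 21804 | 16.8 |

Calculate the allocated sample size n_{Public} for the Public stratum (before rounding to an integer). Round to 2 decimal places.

Neyman allocation: nₕ = n·NₕSₕ / Σⱼ NⱼSⱼ.
Σ NⱼSⱼ = 20158·26.2 + 20274·30.3 + 21804·16.8 = 1.508749 × 10^6.
n_{Public} = 769·20274·30.3 / (1.508749 × 10^6) = 313.11.

313.11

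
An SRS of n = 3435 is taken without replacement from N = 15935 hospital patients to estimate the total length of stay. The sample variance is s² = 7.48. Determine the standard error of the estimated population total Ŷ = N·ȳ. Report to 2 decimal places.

658.60

Var(Ŷ) = N²·Var(ȳ) = N²·(1 − n/N)·s²/n.
f = 3435/15935 = 0.21556323; Var(ȳ) = 0.78443677·7.48/3435 = 0.0017081767.
Var(Ŷ) = 15935² · 0.0017081767 = 433747.44.
SE(Ŷ) = √(433747.44) = 658.60.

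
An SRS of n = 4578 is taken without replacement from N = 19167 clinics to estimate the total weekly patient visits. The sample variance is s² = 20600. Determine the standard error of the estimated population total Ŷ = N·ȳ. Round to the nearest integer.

Var(Ŷ) = N²·Var(ȳ) = N²·(1 − n/N)·s²/n.
f = 4578/19167 = 0.23884802; Var(ȳ) = 0.76115198·20600/4578 = 3.4250176.
Var(Ŷ) = 19167² · 3.4250176 = 1.258262 × 10^9.
SE(Ŷ) = √(1.258262 × 10^9) = 35472.

35472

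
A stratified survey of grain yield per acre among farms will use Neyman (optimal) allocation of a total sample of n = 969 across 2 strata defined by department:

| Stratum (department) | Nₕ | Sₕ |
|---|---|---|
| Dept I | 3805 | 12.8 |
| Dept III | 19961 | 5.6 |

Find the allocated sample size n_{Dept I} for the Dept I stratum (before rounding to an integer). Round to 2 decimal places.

Neyman allocation: nₕ = n·NₕSₕ / Σⱼ NⱼSⱼ.
Σ NⱼSⱼ = 3805·12.8 + 19961·5.6 = 160485.6.
n_{Dept I} = 969·3805·12.8 / 160485.6 = 294.07.

294.07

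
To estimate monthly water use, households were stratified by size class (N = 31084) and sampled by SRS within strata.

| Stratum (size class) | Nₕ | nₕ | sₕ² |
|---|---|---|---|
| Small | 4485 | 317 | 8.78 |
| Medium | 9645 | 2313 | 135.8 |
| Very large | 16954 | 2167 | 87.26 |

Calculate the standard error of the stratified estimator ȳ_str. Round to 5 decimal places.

Var(ȳ_str) = Σₕ Wₕ²(1 − fₕ)sₕ²/nₕ with Wₕ = Nₕ/N, N = 31084.
Small: Wₕ = 0.14428645; term = 0.14428645²·(1 − 0.07068004)·8.78/317 = 5.3586033 × 10^-4.
Medium: Wₕ = 0.31028825; term = 0.31028825²·(1 − 0.23981337)·135.8/2313 = 0.0042970957.
Very large: Wₕ = 0.54542530; term = 0.54542530²·(1 − 0.12781644)·87.26/2167 = 0.010448038.
Sum = 0.015280994.
SE = √(0.015280994) = 0.12362.

0.12362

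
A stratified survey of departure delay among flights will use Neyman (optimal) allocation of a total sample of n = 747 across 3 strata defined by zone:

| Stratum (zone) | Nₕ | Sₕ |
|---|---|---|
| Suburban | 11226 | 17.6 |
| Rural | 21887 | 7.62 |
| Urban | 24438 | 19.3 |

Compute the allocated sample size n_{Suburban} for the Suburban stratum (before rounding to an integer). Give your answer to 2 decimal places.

176.54

Neyman allocation: nₕ = n·NₕSₕ / Σⱼ NⱼSⱼ.
Σ NⱼSⱼ = 11226·17.6 + 21887·7.62 + 24438·19.3 = 836009.94.
n_{Suburban} = 747·11226·17.6 / 836009.94 = 176.54.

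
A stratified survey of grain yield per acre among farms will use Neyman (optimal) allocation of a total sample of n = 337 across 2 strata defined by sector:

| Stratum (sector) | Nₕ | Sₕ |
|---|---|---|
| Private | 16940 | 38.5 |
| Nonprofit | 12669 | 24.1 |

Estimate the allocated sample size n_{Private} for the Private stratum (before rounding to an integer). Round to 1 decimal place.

Neyman allocation: nₕ = n·NₕSₕ / Σⱼ NⱼSⱼ.
Σ NⱼSⱼ = 16940·38.5 + 12669·24.1 = 957512.9.
n_{Private} = 337·16940·38.5 / 957512.9 = 229.5.

229.5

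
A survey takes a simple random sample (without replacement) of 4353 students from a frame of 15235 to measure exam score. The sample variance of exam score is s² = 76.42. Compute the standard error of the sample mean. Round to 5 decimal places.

Under SRS without replacement, Var(ȳ) = (1 − f)·s²/n with f = n/N = 4353/15235 = 0.28572366.
Var(ȳ) = (1 − 0.28572366)·76.42/4353 = 0.71427634·0.017555709 = 0.012539627.
SE(ȳ) = √(0.012539627) = 0.11198.

0.11198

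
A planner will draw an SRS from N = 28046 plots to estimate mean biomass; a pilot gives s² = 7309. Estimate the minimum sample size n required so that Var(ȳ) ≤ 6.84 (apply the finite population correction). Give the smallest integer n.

1030

Without fpc, n₀ = s²/D = 7309/6.84 = 1068.5673.
With fpc, (1 − n/N)·s²/n ≤ D requires n ≥ n₀/(1 + n₀/N) = 1068.5673/(1 + 1068.5673/28046) = 1029.3486.
Rounding up, n = 1030.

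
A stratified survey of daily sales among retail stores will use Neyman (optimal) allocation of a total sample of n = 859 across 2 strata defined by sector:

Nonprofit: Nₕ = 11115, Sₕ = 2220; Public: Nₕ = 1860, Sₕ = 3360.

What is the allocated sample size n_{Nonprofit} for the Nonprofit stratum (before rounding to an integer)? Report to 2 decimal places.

Neyman allocation: nₕ = n·NₕSₕ / Σⱼ NⱼSⱼ.
Σ NⱼSⱼ = 11115·2220 + 1860·3360 = 3.09249 × 10^7.
n_{Nonprofit} = 859·11115·2220 / (3.09249 × 10^7) = 685.41.

685.41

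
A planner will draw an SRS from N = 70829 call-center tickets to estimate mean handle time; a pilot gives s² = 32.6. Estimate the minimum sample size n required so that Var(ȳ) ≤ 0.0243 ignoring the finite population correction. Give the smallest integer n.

1342

Without fpc, n₀ = s²/D = 32.6/0.0243 = 1341.5638.
Rounding up, n = 1342.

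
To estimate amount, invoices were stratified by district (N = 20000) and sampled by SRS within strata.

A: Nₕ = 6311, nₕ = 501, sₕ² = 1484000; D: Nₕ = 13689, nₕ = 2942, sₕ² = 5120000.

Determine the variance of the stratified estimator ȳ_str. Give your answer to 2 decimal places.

911.59

Var(ȳ_str) = Σₕ Wₕ²(1 − fₕ)sₕ²/nₕ with Wₕ = Nₕ/N, N = 20000.
A: Wₕ = 0.31555000; term = 0.31555000²·(1 − 0.07938520)·1484000/501 = 271.52542.
D: Wₕ = 0.68445000; term = 0.68445000²·(1 − 0.21491709)·5120000/2942 = 640.06823.
Sum = 911.59365.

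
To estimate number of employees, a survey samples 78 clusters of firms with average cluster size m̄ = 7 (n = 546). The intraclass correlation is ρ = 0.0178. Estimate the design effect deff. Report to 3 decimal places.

1.107

deff = 1 + (7 − 1)·0.0178 = 1 + 0.1068 = 1.1068.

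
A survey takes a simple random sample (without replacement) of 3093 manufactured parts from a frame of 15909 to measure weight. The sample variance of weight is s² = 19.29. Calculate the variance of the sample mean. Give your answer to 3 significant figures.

0.00502

Under SRS without replacement, Var(ȳ) = (1 − f)·s²/n with f = n/N = 3093/15909 = 0.19441825.
Var(ȳ) = (1 − 0.19441825)·19.29/3093 = 0.80558175·0.0062366634 = 0.0050241422.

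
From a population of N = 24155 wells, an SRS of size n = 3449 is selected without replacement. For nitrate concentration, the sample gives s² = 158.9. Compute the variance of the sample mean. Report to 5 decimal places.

Under SRS without replacement, Var(ȳ) = (1 − f)·s²/n with f = n/N = 3449/24155 = 0.14278617.
Var(ȳ) = (1 − 0.14278617)·158.9/3449 = 0.85721383·0.046071325 = 0.039492977.

0.03949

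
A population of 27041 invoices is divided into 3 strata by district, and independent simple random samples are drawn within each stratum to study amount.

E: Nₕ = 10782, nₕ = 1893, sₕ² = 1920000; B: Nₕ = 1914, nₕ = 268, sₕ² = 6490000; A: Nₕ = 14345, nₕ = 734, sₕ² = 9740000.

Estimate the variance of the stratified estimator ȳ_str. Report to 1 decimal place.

3780.6

Var(ȳ_str) = Σₕ Wₕ²(1 − fₕ)sₕ²/nₕ with Wₕ = Nₕ/N, N = 27041.
E: Wₕ = 0.39872786; term = 0.39872786²·(1 − 0.17557040)·1920000/1893 = 132.94051.
B: Wₕ = 0.07078141; term = 0.07078141²·(1 − 0.14002090)·6490000/268 = 104.33648.
A: Wₕ = 0.53049074; term = 0.53049074²·(1 − 0.05116765)·9740000/734 = 3543.3005.
Sum = 3780.5775.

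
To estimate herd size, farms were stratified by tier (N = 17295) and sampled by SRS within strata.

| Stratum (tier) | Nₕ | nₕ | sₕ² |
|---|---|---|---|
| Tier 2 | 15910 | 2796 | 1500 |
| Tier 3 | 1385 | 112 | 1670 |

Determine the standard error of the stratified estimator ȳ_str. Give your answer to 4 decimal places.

0.6798

Var(ȳ_str) = Σₕ Wₕ²(1 − fₕ)sₕ²/nₕ with Wₕ = Nₕ/N, N = 17295.
Tier 2: Wₕ = 0.91991905; term = 0.91991905²·(1 − 0.17573853)·1500/2796 = 0.37421252.
Tier 3: Wₕ = 0.08008095; term = 0.08008095²·(1 − 0.08086643)·1670/112 = 0.087889196.
Sum = 0.46210172.
SE = √(0.46210172) = 0.6798.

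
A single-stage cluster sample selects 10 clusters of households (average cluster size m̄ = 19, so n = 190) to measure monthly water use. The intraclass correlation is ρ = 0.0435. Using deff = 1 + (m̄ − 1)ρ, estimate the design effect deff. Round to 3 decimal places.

1.783

deff = 1 + (19 − 1)·0.0435 = 1 + 0.783 = 1.783.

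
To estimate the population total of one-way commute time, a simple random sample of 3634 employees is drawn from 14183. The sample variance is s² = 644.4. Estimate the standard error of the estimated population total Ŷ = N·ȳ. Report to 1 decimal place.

Var(Ŷ) = N²·Var(ȳ) = N²·(1 − n/N)·s²/n.
f = 3634/14183 = 0.25622224; Var(ȳ) = 0.74377776·644.4/3634 = 0.13189059.
Var(Ŷ) = 14183² · 0.13189059 = 2.653078 × 10^7.
SE(Ŷ) = √(2.653078 × 10^7) = 5150.8.

5150.8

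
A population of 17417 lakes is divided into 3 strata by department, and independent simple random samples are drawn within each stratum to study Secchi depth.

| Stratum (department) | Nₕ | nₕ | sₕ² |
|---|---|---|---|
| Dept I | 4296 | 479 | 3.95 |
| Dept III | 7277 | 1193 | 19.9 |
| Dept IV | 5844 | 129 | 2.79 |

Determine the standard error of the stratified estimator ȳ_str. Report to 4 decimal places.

Var(ȳ_str) = Σₕ Wₕ²(1 − fₕ)sₕ²/nₕ with Wₕ = Nₕ/N, N = 17417.
Dept I: Wₕ = 0.24665557; term = 0.24665557²·(1 − 0.11149907)·3.95/479 = 4.4576022 × 10^-4.
Dept III: Wₕ = 0.41781019; term = 0.41781019²·(1 − 0.16394118)·19.9/1193 = 0.0024344873.
Dept IV: Wₕ = 0.33553425; term = 0.33553425²·(1 − 0.02207392)·2.79/129 = 0.002381191.
Sum = 0.0052614385.
SE = √(0.0052614385) = 0.0725.

0.0725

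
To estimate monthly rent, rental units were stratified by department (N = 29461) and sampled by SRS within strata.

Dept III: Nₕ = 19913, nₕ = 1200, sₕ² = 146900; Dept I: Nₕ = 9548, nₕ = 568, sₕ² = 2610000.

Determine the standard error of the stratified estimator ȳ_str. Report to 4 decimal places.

Var(ȳ_str) = Σₕ Wₕ²(1 − fₕ)sₕ²/nₕ with Wₕ = Nₕ/N, N = 29461.
Dept III: Wₕ = 0.67591053; term = 0.67591053²·(1 − 0.06026214)·146900/1200 = 52.55641.
Dept I: Wₕ = 0.32408947; term = 0.32408947²·(1 − 0.05948890)·2610000/568 = 453.92693.
Sum = 506.48334.
SE = √(506.48334) = 22.5052.

22.5052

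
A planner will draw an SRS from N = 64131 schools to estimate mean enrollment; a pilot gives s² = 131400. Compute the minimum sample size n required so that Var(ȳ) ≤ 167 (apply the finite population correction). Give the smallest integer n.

Without fpc, n₀ = s²/D = 131400/167 = 786.8263.
With fpc, (1 − n/N)·s²/n ≤ D requires n ≥ n₀/(1 + n₀/N) = 786.8263/(1 + 786.8263/64131) = 777.2897.
Rounding up, n = 778.

778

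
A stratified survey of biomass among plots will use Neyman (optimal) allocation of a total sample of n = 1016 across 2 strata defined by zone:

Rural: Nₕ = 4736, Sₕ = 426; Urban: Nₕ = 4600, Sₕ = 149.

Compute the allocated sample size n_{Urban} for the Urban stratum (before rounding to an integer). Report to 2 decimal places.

257.63

Neyman allocation: nₕ = n·NₕSₕ / Σⱼ NⱼSⱼ.
Σ NⱼSⱼ = 4736·426 + 4600·149 = 2.702936 × 10^6.
n_{Urban} = 1016·4600·149 / (2.702936 × 10^6) = 257.63.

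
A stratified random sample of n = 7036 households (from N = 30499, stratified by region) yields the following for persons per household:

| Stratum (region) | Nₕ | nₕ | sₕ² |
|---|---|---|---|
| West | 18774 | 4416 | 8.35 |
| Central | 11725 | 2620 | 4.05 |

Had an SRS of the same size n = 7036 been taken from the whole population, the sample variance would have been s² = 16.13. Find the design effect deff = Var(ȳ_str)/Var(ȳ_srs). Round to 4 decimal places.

Var(ȳ_str) = Σ Wₕ²(1−fₕ)sₕ²/nₕ with Wₕ = Nₕ/30499:
  West: (18774/30499)²·(1−4416/18774)·8.35/4416 = 5.4794501 × 10^-4
  Central: (11725/30499)²·(1−2620/11725)·4.05/2620 = 1.7740887 × 10^-4
  → Var(ȳ_str) = 7.2535388 × 10^-4.
Var(ȳ_srs) = (1 − 7036/30499)·16.13/7036 = 0.0017636259.
deff = (7.2535388 × 10^-4) / 0.0017636259 = 0.4113.

0.4113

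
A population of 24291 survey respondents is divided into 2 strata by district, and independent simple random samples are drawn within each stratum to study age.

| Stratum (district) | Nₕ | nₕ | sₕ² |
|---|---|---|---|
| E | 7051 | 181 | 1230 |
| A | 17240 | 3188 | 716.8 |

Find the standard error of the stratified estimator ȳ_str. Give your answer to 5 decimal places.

0.80635

Var(ȳ_str) = Σₕ Wₕ²(1 − fₕ)sₕ²/nₕ with Wₕ = Nₕ/N, N = 24291.
E: Wₕ = 0.29027212; term = 0.29027212²·(1 − 0.02567012)·1230/181 = 0.55788309.
A: Wₕ = 0.70972788; term = 0.70972788²·(1 − 0.18491879)·716.8/3188 = 0.092313305.
Sum = 0.6501964.
SE = √(0.6501964) = 0.80635.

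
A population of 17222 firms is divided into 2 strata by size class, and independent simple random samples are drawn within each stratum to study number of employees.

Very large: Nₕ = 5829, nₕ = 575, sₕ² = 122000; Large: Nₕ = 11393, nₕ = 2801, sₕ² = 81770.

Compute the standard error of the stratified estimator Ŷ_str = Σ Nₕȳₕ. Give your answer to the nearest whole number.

96724

Var(Ŷ_str) = Σₕ Nₕ²(1 − fₕ)sₕ²/nₕ.
Very large: 5829²·(1 − 575/5829)·122000/575 = 6.4979462 × 10^9.
Large: 11393²·(1 − 2801/11393)·81770/2801 = 2.8576778 × 10^9.
Sum = 9.355624 × 10^9.
SE = √(9.355624 × 10^9) = 96724.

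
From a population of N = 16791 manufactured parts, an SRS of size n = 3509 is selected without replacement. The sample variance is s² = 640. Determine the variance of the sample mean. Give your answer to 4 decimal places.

0.1443

Under SRS without replacement, Var(ȳ) = (1 − f)·s²/n with f = n/N = 3509/16791 = 0.20898100.
Var(ȳ) = (1 − 0.20898100)·640/3509 = 0.79101900·0.18238814 = 0.14427249.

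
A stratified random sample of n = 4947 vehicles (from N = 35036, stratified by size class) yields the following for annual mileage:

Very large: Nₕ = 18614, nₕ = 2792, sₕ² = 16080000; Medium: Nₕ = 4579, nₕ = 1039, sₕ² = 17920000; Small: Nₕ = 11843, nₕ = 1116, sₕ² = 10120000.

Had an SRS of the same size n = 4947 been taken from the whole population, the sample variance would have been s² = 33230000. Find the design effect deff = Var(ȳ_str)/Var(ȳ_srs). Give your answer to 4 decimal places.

0.4417

Var(ȳ_str) = Σ Wₕ²(1−fₕ)sₕ²/nₕ with Wₕ = Nₕ/35036:
  Very large: (18614/35036)²·(1−2792/18614)·16080000/2792 = 1381.792
  Medium: (4579/35036)²·(1−1039/4579)·17920000/1039 = 227.75469
  Small: (11843/35036)²·(1−1116/11843)·10120000/1116 = 938.48491
  → Var(ȳ_str) = 2548.0316.
Var(ȳ_srs) = (1 − 4947/35036)·33230000/4947 = 5768.7493.
deff = 2548.0316 / 5768.7493 = 0.4417.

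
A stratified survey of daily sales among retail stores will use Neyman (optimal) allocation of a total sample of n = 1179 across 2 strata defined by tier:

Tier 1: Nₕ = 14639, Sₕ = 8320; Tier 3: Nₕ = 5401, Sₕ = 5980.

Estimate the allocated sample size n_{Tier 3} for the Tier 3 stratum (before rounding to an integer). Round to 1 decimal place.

Neyman allocation: nₕ = n·NₕSₕ / Σⱼ NⱼSⱼ.
Σ NⱼSⱼ = 14639·8320 + 5401·5980 = 1.5409446 × 10^8.
n_{Tier 3} = 1179·5401·5980 / (1.5409446 × 10^8) = 247.1.

247.1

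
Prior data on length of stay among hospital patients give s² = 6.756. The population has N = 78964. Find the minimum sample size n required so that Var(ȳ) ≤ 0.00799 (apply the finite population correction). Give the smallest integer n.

837

Without fpc, n₀ = s²/D = 6.756/0.00799 = 845.5569.
With fpc, (1 − n/N)·s²/n ≤ D requires n ≥ n₀/(1 + n₀/N) = 845.5569/(1 + 845.5569/78964) = 836.5985.
Rounding up, n = 837.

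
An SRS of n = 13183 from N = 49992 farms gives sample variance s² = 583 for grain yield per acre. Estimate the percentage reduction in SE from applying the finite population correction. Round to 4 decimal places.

f = n/N = 13183/49992 = 0.26370219.
SE_no-fpc = √(s²/n) = 0.21029413; SE_fpc = √((1−f)s²/n) = 0.18044876.
Ratio = √(1−f) = 0.85807797. Reduction = 100·(1 − 0.85807797) = 14.1922%.

14.1922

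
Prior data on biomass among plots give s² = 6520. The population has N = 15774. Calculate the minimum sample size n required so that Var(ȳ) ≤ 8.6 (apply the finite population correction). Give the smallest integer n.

724

Without fpc, n₀ = s²/D = 6520/8.6 = 758.1395.
With fpc, (1 − n/N)·s²/n ≤ D requires n ≥ n₀/(1 + n₀/N) = 758.1395/(1 + 758.1395/15774) = 723.3723.
Rounding up, n = 724.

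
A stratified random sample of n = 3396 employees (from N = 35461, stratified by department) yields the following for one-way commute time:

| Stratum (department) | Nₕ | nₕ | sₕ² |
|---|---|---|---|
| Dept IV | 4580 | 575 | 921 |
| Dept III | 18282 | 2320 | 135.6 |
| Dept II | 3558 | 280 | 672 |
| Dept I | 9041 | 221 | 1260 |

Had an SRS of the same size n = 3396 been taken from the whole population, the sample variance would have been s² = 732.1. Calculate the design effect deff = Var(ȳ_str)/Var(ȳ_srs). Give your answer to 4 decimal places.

Var(ȳ_str) = Σ Wₕ²(1−fₕ)sₕ²/nₕ with Wₕ = Nₕ/35461:
  Dept IV: (4580/35461)²·(1−575/4580)·921/575 = 0.023364572
  Dept III: (18282/35461)²·(1−2320/18282)·135.6/2320 = 0.013563781
  Dept II: (3558/35461)²·(1−280/3558)·672/280 = 0.02225995
  Dept I: (9041/35461)²·(1−221/9041)·1260/221 = 0.36154417
  → Var(ȳ_str) = 0.42073247.
Var(ȳ_srs) = (1 − 3396/35461)·732.1/3396 = 0.19493193.
deff = 0.42073247 / 0.19493193 = 2.1584.

2.1584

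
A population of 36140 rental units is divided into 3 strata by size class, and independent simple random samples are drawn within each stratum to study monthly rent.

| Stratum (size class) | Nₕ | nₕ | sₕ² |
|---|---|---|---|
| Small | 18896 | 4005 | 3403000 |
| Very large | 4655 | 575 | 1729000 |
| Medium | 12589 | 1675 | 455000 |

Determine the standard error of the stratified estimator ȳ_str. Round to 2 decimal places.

15.98

Var(ȳ_str) = Σₕ Wₕ²(1 − fₕ)sₕ²/nₕ with Wₕ = Nₕ/N, N = 36140.
Small: Wₕ = 0.52285556; term = 0.52285556²·(1 − 0.21194962)·3403000/4005 = 183.05301.
Very large: Wₕ = 0.12880465; term = 0.12880465²·(1 − 0.12352309)·1729000/575 = 43.725089.
Medium: Wₕ = 0.34833979; term = 0.34833979²·(1 − 0.13305267)·455000/1675 = 28.575607.
Sum = 255.35371.
SE = √(255.35371) = 15.98.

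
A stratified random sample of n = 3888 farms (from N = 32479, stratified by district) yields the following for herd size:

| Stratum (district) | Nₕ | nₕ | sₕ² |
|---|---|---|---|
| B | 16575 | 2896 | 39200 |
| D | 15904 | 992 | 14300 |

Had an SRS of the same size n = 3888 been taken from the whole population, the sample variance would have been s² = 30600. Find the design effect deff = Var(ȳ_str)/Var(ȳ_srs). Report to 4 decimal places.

Var(ȳ_str) = Σ Wₕ²(1−fₕ)sₕ²/nₕ with Wₕ = Nₕ/32479:
  B: (16575/32479)²·(1−2896/16575)·39200/2896 = 2.9093107
  D: (15904/32479)²·(1−992/15904)·14300/992 = 3.2408679
  → Var(ȳ_str) = 6.1501786.
Var(ȳ_srs) = (1 − 3888/32479)·30600/3888 = 6.9282231.
deff = 6.1501786 / 6.9282231 = 0.8877.

0.8877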